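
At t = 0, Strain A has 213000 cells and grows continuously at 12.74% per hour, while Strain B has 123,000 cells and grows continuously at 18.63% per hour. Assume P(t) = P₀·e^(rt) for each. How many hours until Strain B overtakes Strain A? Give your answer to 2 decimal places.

t ≈ 9.32 hours

213000·e^(0.1274t) = 123000·e^(0.1863t)
213000/123000 = e^((0.1863 − 0.1274)t) → ln(1.73171) = 0.0589·t
t = 0.54911 / 0.0589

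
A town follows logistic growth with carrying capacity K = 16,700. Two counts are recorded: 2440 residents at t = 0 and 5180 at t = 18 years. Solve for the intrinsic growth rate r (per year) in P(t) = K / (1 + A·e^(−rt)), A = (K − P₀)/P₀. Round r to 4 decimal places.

r ≈ 0.0537 per year

A = (16700 − 2440)/2440 = 5.84426
5180 = 16700/(1 + 5.84426·e^(−r·18)) → e^(−18r) = (3.22394 − 1)/5.84426 = 0.380534
r = −ln(0.380534)/18 = 0.96618/18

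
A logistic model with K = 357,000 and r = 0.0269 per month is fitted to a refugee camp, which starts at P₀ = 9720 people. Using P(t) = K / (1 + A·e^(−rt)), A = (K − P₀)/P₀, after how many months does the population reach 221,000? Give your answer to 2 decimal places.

t ≈ 150.98 months

A = (357000 − 9720)/9720 = 35.7284
221000 = 357000/(1 + 35.7284·e^(−0.0269t)) → 1 + 35.7284·e^(−0.0269t) = 1.61538
e^(−0.0269t) = 0.017224 → t = ln(58.05864)/0.0269 = 4.06145/0.0269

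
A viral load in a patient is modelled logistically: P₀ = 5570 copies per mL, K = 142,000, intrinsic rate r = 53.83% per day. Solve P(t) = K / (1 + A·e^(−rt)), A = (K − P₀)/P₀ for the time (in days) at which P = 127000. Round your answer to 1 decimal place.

A = (142000 − 5570)/5570 = 24.49372
127000 = 142000/(1 + 24.49372·e^(−0.5383t)) → 1 + 24.49372·e^(−0.5383t) = 1.11811
e^(−0.5383t) = 0.004822 → t = ln(207.38013)/0.5383 = 5.33455/0.5383

t ≈ 9.9 days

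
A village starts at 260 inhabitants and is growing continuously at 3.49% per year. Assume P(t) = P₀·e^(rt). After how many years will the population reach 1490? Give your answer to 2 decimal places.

1490 = 260 · e^(0.0349·t)
t = ln(1490/260) / 0.0349 = ln(5.73077) / 0.0349 = 1.74585 / 0.0349

t ≈ 50.02 years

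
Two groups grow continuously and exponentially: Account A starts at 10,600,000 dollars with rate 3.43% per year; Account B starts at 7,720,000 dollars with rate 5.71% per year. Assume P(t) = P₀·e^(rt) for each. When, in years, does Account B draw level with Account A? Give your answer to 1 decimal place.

10600000·e^(0.0343t) = 7720000·e^(0.0571t)
10600000/7720000 = e^((0.0571 − 0.0343)t) → ln(1.37306) = 0.0228·t
t = 0.31704 / 0.0228

t ≈ 13.9 years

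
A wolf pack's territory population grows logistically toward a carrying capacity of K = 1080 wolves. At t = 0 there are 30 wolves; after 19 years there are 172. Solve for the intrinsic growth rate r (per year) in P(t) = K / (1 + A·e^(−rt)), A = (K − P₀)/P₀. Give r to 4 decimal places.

A = (1080 − 30)/30 = 35
172 = 1080/(1 + 35·e^(−r·19)) → e^(−19r) = (6.27907 − 1)/35 = 0.150831
r = −ln(0.150831)/19 = 1.8916/19

r ≈ 0.0996 per year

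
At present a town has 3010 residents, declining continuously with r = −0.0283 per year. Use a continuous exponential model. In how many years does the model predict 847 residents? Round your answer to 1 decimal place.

t ≈ 44.8 years

847 = 3010 · e^(-0.0283·t)
t = ln(847/3010) / -0.0283 = ln(0.2814) / -0.0283 = -1.26799 / -0.0283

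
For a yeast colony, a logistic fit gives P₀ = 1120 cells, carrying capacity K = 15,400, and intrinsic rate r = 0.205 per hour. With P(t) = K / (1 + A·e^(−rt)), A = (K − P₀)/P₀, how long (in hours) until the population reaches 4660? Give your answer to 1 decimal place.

A = (15400 − 1120)/1120 = 12.75
4660 = 15400/(1 + 12.75·e^(−0.205t)) → 1 + 12.75·e^(−0.205t) = 3.30472
e^(−0.205t) = 0.180762 → t = ln(5.53212)/0.205 = 1.71057/0.205

t ≈ 8.3 hours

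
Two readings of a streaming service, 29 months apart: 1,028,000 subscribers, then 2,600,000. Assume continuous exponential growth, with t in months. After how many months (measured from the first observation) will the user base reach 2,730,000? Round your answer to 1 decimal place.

r = ln(2600000/1028000) / 29 ≈ 0.031996 per month
t = ln(2730000/1028000) / r = 0.97669 / 0.031996 ≈ 30.525

t ≈ 30.5 months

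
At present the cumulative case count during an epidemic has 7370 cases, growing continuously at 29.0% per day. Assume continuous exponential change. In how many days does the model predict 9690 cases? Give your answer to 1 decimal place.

9690 = 7370 · e^(0.29·t)
t = ln(9690/7370) / 0.29 = ln(1.31479) / 0.29 = 0.27368 / 0.29

t ≈ 0.9 days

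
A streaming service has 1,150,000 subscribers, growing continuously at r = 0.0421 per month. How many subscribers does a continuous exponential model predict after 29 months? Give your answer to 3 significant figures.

P(29) = 1150000 · e^(0.0421·29) = 1150000 · e^(1.2209)
= 1150000 · 3.39024 ≈ 3898773.21

≈ 3,900,000 subscribers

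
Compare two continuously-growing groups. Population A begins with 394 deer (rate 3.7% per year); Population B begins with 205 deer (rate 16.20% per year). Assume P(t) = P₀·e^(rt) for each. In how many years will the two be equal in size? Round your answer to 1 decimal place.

394·e^(0.037t) = 205·e^(0.162t)
394/205 = e^((0.162 − 0.037)t) → ln(1.92195) = 0.125·t
t = 0.65334 / 0.125

t ≈ 5.2 years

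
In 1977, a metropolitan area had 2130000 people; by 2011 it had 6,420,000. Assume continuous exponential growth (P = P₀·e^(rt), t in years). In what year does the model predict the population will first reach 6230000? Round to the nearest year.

r = ln(6420000/2130000) / 34 = 1.1033/34 ≈ 0.03245 per year
t = ln(6230000/2130000) / r = 1.07325/0.03245 ≈ 33.07 years after 1977

year 2010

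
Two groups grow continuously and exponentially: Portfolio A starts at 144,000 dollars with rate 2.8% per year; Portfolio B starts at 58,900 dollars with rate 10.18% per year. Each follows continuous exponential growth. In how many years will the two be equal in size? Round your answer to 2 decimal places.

144000·e^(0.028t) = 58900·e^(0.1018t)
144000/58900 = e^((0.1018 − 0.028)t) → ln(2.44482) = 0.0738·t
t = 0.89397 / 0.0738

t ≈ 12.11 years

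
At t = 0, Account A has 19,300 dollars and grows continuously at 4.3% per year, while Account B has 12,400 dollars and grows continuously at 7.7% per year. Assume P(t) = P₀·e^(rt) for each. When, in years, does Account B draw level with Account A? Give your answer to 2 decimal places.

19300·e^(0.043t) = 12400·e^(0.077t)
19300/12400 = e^((0.077 − 0.043)t) → ln(1.55645) = 0.034·t
t = 0.44241 / 0.034

t ≈ 13.01 years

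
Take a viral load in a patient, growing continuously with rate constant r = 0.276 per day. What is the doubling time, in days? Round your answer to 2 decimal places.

doubling time ≈ 2.51 days

doubling time = ln(2) / |r| = 0.69315 / 0.276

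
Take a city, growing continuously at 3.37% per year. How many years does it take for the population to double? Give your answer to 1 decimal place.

doubling time = ln(2) / |r| = 0.69315 / 0.0337

doubling time ≈ 20.6 years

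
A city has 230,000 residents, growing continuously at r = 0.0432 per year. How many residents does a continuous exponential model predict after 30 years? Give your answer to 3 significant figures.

P(30) = 230000 · e^(0.0432·30) = 230000 · e^(1.296)
= 230000 · 3.65465 ≈ 840569.22

≈ 841,000 residents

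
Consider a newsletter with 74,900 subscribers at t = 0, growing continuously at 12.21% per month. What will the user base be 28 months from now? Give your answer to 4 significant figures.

P(28) = 74900 · e^(0.1221·28) = 74900 · e^(3.4188)
= 74900 · 30.53275 ≈ 2286903.25

≈ 2,287,000 subscribers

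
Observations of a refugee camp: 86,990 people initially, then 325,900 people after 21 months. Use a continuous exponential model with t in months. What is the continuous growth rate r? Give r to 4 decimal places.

r ≈ 0.0629 per month

325900 = 86990 · e^(r·21)
e^(21r) = 325900/86990 = 3.74641
r = ln(3.74641) / 21 = 1.3208 / 21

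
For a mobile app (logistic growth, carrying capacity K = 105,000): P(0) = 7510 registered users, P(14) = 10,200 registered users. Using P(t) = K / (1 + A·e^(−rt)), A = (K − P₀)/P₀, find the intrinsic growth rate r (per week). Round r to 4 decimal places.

A = (105000 − 7510)/7510 = 12.98136
10200 = 105000/(1 + 12.98136·e^(−r·14)) → e^(−14r) = (10.29412 − 1)/12.98136 = 0.715959
r = −ln(0.715959)/14 = 0.33413/14

r ≈ 0.0239 per week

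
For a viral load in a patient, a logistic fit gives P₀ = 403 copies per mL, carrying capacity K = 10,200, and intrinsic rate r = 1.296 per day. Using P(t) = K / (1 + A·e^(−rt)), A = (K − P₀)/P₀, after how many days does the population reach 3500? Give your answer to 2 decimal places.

A = (10200 − 403)/403 = 24.31017
3500 = 10200/(1 + 24.31017·e^(−1.296t)) → 1 + 24.31017·e^(−1.296t) = 2.91429
e^(−1.296t) = 0.078744 → t = ln(12.69934)/1.296 = 2.54155/1.296

t ≈ 1.96 days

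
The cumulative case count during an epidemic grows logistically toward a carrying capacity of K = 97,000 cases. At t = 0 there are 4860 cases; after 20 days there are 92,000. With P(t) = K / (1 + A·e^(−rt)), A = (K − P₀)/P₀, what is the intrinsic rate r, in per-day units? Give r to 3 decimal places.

r ≈ 0.293 per day

A = (97000 − 4860)/4860 = 18.95885
92000 = 97000/(1 + 18.95885·e^(−r·20)) → e^(−20r) = (1.05435 − 1)/18.95885 = 0.002867
r = −ln(0.002867)/20 = 5.85462/20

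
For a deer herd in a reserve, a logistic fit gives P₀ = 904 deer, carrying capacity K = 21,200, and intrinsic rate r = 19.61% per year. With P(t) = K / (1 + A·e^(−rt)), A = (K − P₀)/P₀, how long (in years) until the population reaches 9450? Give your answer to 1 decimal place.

A = (21200 − 904)/904 = 22.45133
9450 = 21200/(1 + 22.45133·e^(−0.1961t)) → 1 + 22.45133·e^(−0.1961t) = 2.24339
e^(−0.1961t) = 0.055381 → t = ln(18.0566)/0.1961 = 2.89351/0.1961

t ≈ 14.8 years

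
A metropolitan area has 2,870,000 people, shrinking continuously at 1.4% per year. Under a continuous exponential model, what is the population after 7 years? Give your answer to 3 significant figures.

≈ 2,600,000 people

P(7) = 2870000 · e^(-0.014·7) = 2870000 · e^(-0.098)
= 2870000 · 0.90665 ≈ 2602082.35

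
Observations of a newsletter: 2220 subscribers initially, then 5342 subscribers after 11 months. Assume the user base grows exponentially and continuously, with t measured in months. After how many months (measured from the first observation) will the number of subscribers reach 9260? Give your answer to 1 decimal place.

r = ln(5342/2220) / 11 ≈ 0.079827 per month
t = ln(9260/2220) / r = 1.4282 / 0.079827 ≈ 17.891

t ≈ 17.9 months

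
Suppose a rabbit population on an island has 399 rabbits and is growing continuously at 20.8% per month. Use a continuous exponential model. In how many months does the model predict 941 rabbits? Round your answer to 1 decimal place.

t ≈ 4.1 months

941 = 399 · e^(0.208·t)
t = ln(941/399) / 0.208 = ln(2.3584) / 0.208 = 0.85798 / 0.208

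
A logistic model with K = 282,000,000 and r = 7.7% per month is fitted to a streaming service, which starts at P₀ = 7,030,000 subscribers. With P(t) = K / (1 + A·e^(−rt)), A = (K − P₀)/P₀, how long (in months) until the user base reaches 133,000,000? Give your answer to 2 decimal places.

A = (282000000 − 7030000)/7030000 = 39.1138
133000000 = 282000000/(1 + 39.1138·e^(−0.077t)) → 1 + 39.1138·e^(−0.077t) = 2.1203
e^(−0.077t) = 0.028642 → t = ln(34.91366)/0.077 = 3.55288/0.077

t ≈ 46.14 months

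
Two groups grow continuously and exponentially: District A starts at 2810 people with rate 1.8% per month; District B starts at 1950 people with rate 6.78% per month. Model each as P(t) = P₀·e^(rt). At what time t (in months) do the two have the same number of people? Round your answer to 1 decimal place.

2810·e^(0.018t) = 1950·e^(0.0678t)
2810/1950 = e^((0.0678 − 0.018)t) → ln(1.44103) = 0.0498·t
t = 0.36536 / 0.0498

t ≈ 7.3 months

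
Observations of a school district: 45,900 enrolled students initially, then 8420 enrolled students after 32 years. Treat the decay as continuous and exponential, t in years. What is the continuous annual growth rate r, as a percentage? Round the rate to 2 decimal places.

r ≈ -5.30% per year

8420 = 45900 · e^(r·32)
e^(32r) = 8420/45900 = 0.18344
r = ln(0.18344) / 32 = -1.69586 / 32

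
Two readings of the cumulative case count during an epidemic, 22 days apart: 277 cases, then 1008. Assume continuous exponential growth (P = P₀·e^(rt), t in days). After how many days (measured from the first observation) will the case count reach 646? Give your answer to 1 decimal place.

t ≈ 14.4 days

r = ln(1008/277) / 22 ≈ 0.058714 per day
t = ln(646/277) / r = 0.84678 / 0.058714 ≈ 14.422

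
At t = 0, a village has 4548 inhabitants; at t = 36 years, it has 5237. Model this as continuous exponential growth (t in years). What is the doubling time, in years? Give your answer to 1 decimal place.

doubling time ≈ 176.9 years

r = ln(5237/4548) / 36 = ln(1.1515) / 36 ≈ 0.003918 per year
doubling time = ln 2 / |r| = 0.69315 / 0.003918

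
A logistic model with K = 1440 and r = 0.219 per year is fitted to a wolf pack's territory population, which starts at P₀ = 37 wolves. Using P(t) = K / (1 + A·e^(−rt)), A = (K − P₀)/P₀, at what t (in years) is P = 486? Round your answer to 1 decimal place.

A = (1440 − 37)/37 = 37.91892
486 = 1440/(1 + 37.91892·e^(−0.219t)) → 1 + 37.91892·e^(−0.219t) = 2.96296
e^(−0.219t) = 0.051767 → t = ln(19.31719)/0.219 = 2.961/0.219

t ≈ 13.5 years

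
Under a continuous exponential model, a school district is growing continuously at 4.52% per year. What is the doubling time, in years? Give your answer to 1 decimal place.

doubling time ≈ 15.3 years

doubling time = ln(2) / |r| = 0.69315 / 0.0452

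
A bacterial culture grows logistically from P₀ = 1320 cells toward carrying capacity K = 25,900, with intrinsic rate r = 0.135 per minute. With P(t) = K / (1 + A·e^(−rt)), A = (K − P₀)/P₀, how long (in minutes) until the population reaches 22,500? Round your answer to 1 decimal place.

t ≈ 35.7 minutes

A = (25900 − 1320)/1320 = 18.62121
22500 = 25900/(1 + 18.62121·e^(−0.135t)) → 1 + 18.62121·e^(−0.135t) = 1.15111
e^(−0.135t) = 0.008115 → t = ln(123.22861)/0.135 = 4.81404/0.135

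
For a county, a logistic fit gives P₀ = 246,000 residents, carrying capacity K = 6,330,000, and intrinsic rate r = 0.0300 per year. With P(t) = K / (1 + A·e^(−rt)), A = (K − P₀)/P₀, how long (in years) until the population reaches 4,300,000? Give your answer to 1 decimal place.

t ≈ 132.0 years

A = (6330000 − 246000)/246000 = 24.73171
4300000 = 6330000/(1 + 24.73171·e^(−0.03t)) → 1 + 24.73171·e^(−0.03t) = 1.47209
e^(−0.03t) = 0.019089 → t = ln(52.38736)/0.03 = 3.95867/0.03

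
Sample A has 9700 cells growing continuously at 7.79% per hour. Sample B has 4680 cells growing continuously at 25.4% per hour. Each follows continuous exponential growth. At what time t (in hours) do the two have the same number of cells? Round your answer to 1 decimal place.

9700·e^(0.0779t) = 4680·e^(0.254t)
9700/4680 = e^((0.254 − 0.0779)t) → ln(2.07265) = 0.1761·t
t = 0.72883 / 0.1761

t ≈ 4.1 hours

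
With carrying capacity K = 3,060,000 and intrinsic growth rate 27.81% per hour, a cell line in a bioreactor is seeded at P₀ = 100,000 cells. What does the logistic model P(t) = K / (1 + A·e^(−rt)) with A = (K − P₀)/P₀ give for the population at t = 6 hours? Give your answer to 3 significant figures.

≈ 465,000 cells

A = (3060000 − 100000)/100000 = 29.6
P(6) = 3060000 / (1 + 29.6·e^(−0.2781·6)) = 3060000 / (1 + 29.6·0.188511)
= 3060000 / 6.57992 ≈ 465051.28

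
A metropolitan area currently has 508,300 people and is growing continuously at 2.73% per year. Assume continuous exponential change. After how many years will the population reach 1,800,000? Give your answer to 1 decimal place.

1800000 = 508300 · e^(0.0273·t)
t = ln(1800000/508300) / 0.0273 = ln(3.54122) / 0.0273 = 1.26447 / 0.0273

t ≈ 46.3 years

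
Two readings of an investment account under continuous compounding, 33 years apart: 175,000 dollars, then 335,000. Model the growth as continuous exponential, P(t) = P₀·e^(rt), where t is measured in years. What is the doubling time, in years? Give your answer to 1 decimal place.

r = ln(335000/175000) / 33 = ln(1.91429) / 33 ≈ 0.019677 per year
doubling time = ln 2 / |r| = 0.69315 / 0.019677

doubling time ≈ 35.2 years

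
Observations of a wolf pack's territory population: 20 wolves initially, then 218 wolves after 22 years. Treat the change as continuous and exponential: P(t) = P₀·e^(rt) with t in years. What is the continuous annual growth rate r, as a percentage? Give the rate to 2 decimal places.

218 = 20 · e^(r·22)
e^(22r) = 218/20 = 10.9
r = ln(10.9) / 22 = 2.38876 / 22

r ≈ 10.86% per year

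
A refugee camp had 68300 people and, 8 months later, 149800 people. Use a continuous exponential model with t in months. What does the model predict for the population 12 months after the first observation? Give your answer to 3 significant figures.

r = ln(149800/68300) / 8 ≈ 0.098174 per month
P(12) = 68300 · e^(0.098174·12) = 68300 · 3.24815 ≈ 221848.95

≈ 222,000 people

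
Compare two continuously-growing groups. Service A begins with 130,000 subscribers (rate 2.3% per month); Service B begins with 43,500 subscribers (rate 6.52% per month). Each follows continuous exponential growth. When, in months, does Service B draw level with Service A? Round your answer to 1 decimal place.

t ≈ 25.9 months

130000·e^(0.023t) = 43500·e^(0.0652t)
130000/43500 = e^((0.0652 − 0.023)t) → ln(2.98851) = 0.0422·t
t = 1.09477 / 0.0422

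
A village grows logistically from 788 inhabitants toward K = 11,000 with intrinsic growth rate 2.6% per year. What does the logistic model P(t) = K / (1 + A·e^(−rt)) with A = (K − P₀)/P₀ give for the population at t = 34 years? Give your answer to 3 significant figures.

A = (11000 − 788)/788 = 12.95939
P(34) = 11000 / (1 + 12.95939·e^(−0.026·34)) = 11000 / (1 + 12.95939·0.413127)
= 11000 / 6.35388 ≈ 1731.23

≈ 1,730 inhabitants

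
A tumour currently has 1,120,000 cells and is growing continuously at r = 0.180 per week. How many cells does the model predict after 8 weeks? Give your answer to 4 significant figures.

≈ 4,727,000 cells

P(8) = 1120000 · e^(0.18·8) = 1120000 · e^(1.44)
= 1120000 · 4.2207 ≈ 4727179.32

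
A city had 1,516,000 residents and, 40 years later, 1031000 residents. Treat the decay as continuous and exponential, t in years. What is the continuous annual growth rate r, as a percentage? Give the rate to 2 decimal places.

1031000 = 1516000 · e^(r·40)
e^(40r) = 1031000/1516000 = 0.68008
r = ln(0.68008) / 40 = -0.38555 / 40

r ≈ -0.96% per year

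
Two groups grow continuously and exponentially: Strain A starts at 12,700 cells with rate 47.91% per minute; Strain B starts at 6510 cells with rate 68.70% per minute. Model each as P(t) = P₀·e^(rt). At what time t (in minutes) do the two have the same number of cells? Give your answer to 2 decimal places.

12700·e^(0.4791t) = 6510·e^(0.687t)
12700/6510 = e^((0.687 − 0.4791)t) → ln(1.95084) = 0.2079·t
t = 0.66826 / 0.2079

t ≈ 3.21 minutes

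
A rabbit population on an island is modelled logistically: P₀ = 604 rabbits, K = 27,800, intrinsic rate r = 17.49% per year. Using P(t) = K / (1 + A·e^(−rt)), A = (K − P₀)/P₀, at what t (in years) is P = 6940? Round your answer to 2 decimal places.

t ≈ 15.48 years

A = (27800 − 604)/604 = 45.02649
6940 = 27800/(1 + 45.02649·e^(−0.1749t)) → 1 + 45.02649·e^(−0.1749t) = 4.00576
e^(−0.1749t) = 0.066755 → t = ln(14.98005)/0.1749 = 2.70672/0.1749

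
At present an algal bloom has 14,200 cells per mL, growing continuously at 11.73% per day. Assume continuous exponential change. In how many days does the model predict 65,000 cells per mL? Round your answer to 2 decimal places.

65000 = 14200 · e^(0.1173·t)
t = ln(65000/14200) / 0.1173 = ln(4.57746) / 0.1173 = 1.52115 / 0.1173

t ≈ 12.97 days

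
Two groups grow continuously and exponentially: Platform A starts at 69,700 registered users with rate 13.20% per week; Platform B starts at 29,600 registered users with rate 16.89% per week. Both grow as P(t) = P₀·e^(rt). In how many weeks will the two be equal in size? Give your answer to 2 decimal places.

t ≈ 23.21 weeks

69700·e^(0.132t) = 29600·e^(0.1689t)
69700/29600 = e^((0.1689 − 0.132)t) → ln(2.35473) = 0.0369·t
t = 0.85643 / 0.0369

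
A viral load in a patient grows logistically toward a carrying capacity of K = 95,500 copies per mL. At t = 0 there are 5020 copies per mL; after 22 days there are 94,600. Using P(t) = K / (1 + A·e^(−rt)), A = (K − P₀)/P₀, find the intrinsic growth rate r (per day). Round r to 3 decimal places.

A = (95500 − 5020)/5020 = 18.0239
94600 = 95500/(1 + 18.0239·e^(−r·22)) → e^(−22r) = (1.00951 − 1)/18.0239 = 0.000528
r = −ln(0.000528)/22 = 7.54672/22

r ≈ 0.343 per day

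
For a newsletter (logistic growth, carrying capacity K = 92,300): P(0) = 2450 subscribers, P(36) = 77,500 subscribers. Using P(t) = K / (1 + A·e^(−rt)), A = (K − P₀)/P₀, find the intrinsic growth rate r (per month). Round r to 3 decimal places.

A = (92300 − 2450)/2450 = 36.67347
77500 = 92300/(1 + 36.67347·e^(−r·36)) → e^(−36r) = (1.19097 − 1)/36.67347 = 0.005207
r = −ln(0.005207)/36 = 5.2577/36

r ≈ 0.146 per month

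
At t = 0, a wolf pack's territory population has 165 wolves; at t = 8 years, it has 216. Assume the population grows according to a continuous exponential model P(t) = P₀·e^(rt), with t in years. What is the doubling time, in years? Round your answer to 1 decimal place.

r = ln(216/165) / 8 = ln(1.30909) / 8 ≈ 0.033667 per year
doubling time = ln 2 / |r| = 0.69315 / 0.033667

doubling time ≈ 20.6 years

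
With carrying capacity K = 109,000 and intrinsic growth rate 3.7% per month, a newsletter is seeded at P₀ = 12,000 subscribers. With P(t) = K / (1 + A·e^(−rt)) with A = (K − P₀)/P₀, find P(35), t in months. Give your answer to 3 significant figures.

A = (109000 − 12000)/12000 = 8.08333
P(35) = 109000 / (1 + 8.08333·e^(−0.037·35)) = 109000 / (1 + 8.08333·0.273898)
= 109000 / 3.21401 ≈ 33914.04

≈ 33,900 subscribers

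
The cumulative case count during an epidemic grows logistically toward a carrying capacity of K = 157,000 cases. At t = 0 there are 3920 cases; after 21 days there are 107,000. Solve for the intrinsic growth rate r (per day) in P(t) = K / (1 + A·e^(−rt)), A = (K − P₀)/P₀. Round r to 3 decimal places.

A = (157000 − 3920)/3920 = 39.05102
107000 = 157000/(1 + 39.05102·e^(−r·21)) → e^(−21r) = (1.46729 − 1)/39.05102 = 0.011966
r = −ln(0.011966)/21 = 4.42567/21

r ≈ 0.211 per day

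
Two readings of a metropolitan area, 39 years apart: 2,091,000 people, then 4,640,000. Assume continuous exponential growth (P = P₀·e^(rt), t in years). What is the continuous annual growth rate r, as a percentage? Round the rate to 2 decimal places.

r ≈ 2.04% per year

4640000 = 2091000 · e^(r·39)
e^(39r) = 4640000/2091000 = 2.21903
r = ln(2.21903) / 39 = 0.79707 / 39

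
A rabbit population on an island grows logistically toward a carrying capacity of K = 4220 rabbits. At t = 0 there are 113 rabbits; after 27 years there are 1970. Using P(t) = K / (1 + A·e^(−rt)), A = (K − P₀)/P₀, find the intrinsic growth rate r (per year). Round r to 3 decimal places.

r ≈ 0.128 per year

A = (4220 − 113)/113 = 36.34513
1970 = 4220/(1 + 36.34513·e^(−r·27)) → e^(−27r) = (2.14213 − 1)/36.34513 = 0.031425
r = −ln(0.031425)/27 = 3.46016/27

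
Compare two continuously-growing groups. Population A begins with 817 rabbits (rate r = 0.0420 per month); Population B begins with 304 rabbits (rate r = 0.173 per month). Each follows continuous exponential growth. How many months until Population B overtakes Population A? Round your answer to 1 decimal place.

t ≈ 7.5 months

817·e^(0.042t) = 304·e^(0.173t)
817/304 = e^((0.173 − 0.042)t) → ln(2.6875) = 0.131·t
t = 0.98861 / 0.131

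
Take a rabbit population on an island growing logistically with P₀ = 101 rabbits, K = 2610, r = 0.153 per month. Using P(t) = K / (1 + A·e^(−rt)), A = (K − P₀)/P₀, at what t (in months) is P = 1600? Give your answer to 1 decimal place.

t ≈ 24.0 months

A = (2610 − 101)/101 = 24.84158
1600 = 2610/(1 + 24.84158·e^(−0.153t)) → 1 + 24.84158·e^(−0.153t) = 1.63125
e^(−0.153t) = 0.025411 → t = ln(39.353)/0.153 = 3.67257/0.153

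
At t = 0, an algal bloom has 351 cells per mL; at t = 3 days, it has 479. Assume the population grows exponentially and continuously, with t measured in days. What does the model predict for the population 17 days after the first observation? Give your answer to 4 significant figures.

≈ 2,044 cells per mL

r = ln(479/351) / 3 ≈ 0.103638 per day
P(17) = 351 · e^(0.103638·17) = 351 · 5.82319 ≈ 2043.94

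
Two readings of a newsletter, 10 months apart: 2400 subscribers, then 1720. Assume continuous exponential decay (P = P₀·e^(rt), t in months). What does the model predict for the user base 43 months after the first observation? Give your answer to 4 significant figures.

≈ 572.9 subscribers

r = ln(1720/2400) / 10 ≈ -0.033314 per month
P(43) = 2400 · e^(-0.033314·43) = 2400 · 0.23871 ≈ 572.9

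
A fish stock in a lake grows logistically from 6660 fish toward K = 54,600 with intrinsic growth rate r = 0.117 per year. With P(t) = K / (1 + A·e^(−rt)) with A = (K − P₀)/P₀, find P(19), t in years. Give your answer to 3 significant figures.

≈ 30,700 fish

A = (54600 − 6660)/6660 = 7.1982
P(19) = 54600 / (1 + 7.1982·e^(−0.117·19)) = 54600 / (1 + 7.1982·0.108284)
= 54600 / 1.77945 ≈ 30683.67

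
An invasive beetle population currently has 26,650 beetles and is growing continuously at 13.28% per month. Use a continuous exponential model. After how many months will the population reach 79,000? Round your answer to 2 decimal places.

79000 = 26650 · e^(0.1328·t)
t = ln(79000/26650) / 0.1328 = ln(2.96435) / 0.1328 = 1.08666 / 0.1328

t ≈ 8.18 months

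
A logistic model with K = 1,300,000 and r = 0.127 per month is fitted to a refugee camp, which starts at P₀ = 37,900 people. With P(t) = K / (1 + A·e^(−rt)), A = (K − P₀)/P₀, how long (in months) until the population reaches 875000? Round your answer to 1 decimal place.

t ≈ 33.3 months

A = (1300000 − 37900)/37900 = 33.30079
875000 = 1300000/(1 + 33.30079·e^(−0.127t)) → 1 + 33.30079·e^(−0.127t) = 1.48571
e^(−0.127t) = 0.014586 → t = ln(68.56045)/0.127 = 4.22772/0.127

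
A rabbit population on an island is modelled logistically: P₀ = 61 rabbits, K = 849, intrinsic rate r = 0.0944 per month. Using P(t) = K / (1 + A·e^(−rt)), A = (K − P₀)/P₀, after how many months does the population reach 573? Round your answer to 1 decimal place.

A = (849 − 61)/61 = 12.91803
573 = 849/(1 + 12.91803·e^(−0.0944t)) → 1 + 12.91803·e^(−0.0944t) = 1.48168
e^(−0.0944t) = 0.037287 → t = ln(26.81896)/0.0944 = 3.28911/0.0944

t ≈ 34.8 months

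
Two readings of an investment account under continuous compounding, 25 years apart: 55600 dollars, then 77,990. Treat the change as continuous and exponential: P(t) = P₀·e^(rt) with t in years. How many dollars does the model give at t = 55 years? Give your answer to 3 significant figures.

r = ln(77990/55600) / 25 ≈ 0.013536 per year
P(55) = 55600 · e^(0.013536·55) = 55600 · 2.10533 ≈ 117056.59

≈ 117,000 dollars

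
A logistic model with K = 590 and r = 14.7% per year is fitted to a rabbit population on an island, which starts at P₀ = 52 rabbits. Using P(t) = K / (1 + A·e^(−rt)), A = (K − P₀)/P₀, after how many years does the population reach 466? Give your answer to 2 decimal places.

t ≈ 24.90 years

A = (590 − 52)/52 = 10.34615
466 = 590/(1 + 10.34615·e^(−0.147t)) → 1 + 10.34615·e^(−0.147t) = 1.26609
e^(−0.147t) = 0.025719 → t = ln(38.88151)/0.147 = 3.66052/0.147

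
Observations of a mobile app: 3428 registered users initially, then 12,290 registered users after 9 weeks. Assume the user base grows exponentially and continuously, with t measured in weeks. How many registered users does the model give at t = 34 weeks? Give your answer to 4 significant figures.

≈ 426,400 registered users

r = ln(12290/3428) / 9 ≈ 0.141868 per week
P(34) = 3428 · e^(0.141868·34) = 3428 · 124.39978 ≈ 426442.43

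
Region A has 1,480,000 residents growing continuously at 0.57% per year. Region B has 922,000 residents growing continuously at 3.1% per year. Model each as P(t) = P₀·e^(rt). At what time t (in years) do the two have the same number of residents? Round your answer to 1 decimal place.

1480000·e^(0.0057t) = 922000·e^(0.031t)
1480000/922000 = e^((0.031 − 0.0057)t) → ln(1.60521) = 0.0253·t
t = 0.47325 / 0.0253

t ≈ 18.7 years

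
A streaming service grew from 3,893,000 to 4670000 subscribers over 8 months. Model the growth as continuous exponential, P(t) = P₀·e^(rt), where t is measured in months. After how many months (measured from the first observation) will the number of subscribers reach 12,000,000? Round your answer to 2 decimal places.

t ≈ 49.49 months

r = ln(4670000/3893000) / 8 ≈ 0.022747 per month
t = ln(12000000/3893000) / r = 1.12573 / 0.022747 ≈ 49.488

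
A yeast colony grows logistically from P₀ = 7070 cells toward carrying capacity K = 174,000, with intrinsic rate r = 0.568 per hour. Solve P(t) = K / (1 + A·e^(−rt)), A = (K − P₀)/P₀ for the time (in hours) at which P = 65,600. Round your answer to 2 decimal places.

A = (174000 − 7070)/7070 = 23.61103
65600 = 174000/(1 + 23.61103·e^(−0.568t)) → 1 + 23.61103·e^(−0.568t) = 2.65244
e^(−0.568t) = 0.069986 → t = ln(14.2886)/0.568 = 2.65946/0.568

t ≈ 4.68 hours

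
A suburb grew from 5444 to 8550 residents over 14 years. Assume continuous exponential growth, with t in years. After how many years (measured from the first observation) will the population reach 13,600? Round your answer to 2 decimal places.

t ≈ 28.39 years

r = ln(8550/5444) / 14 ≈ 0.032244 per year
t = ln(13600/5444) / r = 0.91556 / 0.032244 ≈ 28.395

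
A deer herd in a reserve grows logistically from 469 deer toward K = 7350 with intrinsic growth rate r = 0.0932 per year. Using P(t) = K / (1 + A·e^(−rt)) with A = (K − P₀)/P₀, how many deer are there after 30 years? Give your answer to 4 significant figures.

A = (7350 − 469)/469 = 14.67164
P(30) = 7350 / (1 + 14.67164·e^(−0.0932·30)) = 7350 / (1 + 14.67164·0.061054)
= 7350 / 1.89576 ≈ 3877.07

≈ 3,877 deer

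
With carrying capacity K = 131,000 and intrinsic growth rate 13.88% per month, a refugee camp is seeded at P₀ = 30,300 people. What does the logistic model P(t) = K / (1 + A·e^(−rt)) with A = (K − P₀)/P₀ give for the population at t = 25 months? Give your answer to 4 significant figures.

≈ 118,700 people

A = (131000 − 30300)/30300 = 3.32343
P(25) = 131000 / (1 + 3.32343·e^(−0.1388·25)) = 131000 / (1 + 3.32343·0.031117)
= 131000 / 1.10342 ≈ 118722.29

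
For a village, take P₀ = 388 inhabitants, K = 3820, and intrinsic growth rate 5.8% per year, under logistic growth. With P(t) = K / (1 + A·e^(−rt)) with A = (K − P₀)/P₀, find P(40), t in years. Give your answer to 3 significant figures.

A = (3820 − 388)/388 = 8.84536
P(40) = 3820 / (1 + 8.84536·e^(−0.058·40)) = 3820 / (1 + 8.84536·0.098274)
= 3820 / 1.86927 ≈ 2043.58

≈ 2,040 inhabitants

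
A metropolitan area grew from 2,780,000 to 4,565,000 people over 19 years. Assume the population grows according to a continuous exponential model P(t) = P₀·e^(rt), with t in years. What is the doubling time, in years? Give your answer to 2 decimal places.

r = ln(4565000/2780000) / 19 = ln(1.64209) / 19 ≈ 0.026104 per year
doubling time = ln 2 / |r| = 0.69315 / 0.026104

doubling time ≈ 26.55 years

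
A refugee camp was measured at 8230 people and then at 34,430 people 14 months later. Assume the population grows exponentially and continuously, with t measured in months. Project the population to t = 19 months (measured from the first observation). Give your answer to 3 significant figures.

≈ 57,400 people

r = ln(34430/8230) / 14 ≈ 0.102224 per month
P(19) = 8230 · e^(0.102224·19) = 8230 · 6.97453 ≈ 57400.36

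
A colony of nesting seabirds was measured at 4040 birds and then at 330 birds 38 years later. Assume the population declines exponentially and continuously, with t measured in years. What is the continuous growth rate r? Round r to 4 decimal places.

330 = 4040 · e^(r·38)
e^(38r) = 330/4040 = 0.08168
r = ln(0.08168) / 38 = -2.50491 / 38

r ≈ -0.0659 per year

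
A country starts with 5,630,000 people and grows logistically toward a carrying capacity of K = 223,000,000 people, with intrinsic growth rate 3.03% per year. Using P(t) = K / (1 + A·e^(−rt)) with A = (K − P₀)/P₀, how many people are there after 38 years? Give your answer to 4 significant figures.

≈ 16,880,000 people

A = (223000000 − 5630000)/5630000 = 38.60924
P(38) = 223000000 / (1 + 38.60924·e^(−0.0303·38)) = 223000000 / (1 + 38.60924·0.316194)
= 223000000 / 13.208 ≈ 16883706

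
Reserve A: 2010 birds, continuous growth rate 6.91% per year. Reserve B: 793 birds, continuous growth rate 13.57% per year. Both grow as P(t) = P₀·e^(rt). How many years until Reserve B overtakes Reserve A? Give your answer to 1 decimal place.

t ≈ 14.0 years

2010·e^(0.0691t) = 793·e^(0.1357t)
2010/793 = e^((0.1357 − 0.0691)t) → ln(2.53468) = 0.0666·t
t = 0.93007 / 0.0666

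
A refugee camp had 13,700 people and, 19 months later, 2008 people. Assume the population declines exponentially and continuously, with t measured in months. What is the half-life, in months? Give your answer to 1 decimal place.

r = ln(2008/13700) / 19 = ln(0.14657) / 19 ≈ -0.101066 per month
half-life = ln 2 / |r| = 0.69315 / 0.101066

half-life ≈ 6.9 months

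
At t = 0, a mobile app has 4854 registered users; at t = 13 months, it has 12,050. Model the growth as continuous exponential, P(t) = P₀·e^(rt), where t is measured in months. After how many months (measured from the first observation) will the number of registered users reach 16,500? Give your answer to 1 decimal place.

r = ln(12050/4854) / 13 ≈ 0.069943 per month
t = ln(16500/4854) / r = 1.22356 / 0.069943 ≈ 17.494

t ≈ 17.5 months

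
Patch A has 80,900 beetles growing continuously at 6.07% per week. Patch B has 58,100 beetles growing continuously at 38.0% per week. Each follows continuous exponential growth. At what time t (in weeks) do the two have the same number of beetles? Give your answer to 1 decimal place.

80900·e^(0.0607t) = 58100·e^(0.38t)
80900/58100 = e^((0.38 − 0.0607)t) → ln(1.39243) = 0.3193·t
t = 0.33105 / 0.3193

t ≈ 1.0 weeks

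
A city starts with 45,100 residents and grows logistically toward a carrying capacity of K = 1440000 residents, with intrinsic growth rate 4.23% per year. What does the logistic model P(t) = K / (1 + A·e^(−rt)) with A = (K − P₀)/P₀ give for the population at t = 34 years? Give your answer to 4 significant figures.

≈ 172,600 residents

A = (1440000 − 45100)/45100 = 30.92905
P(34) = 1440000 / (1 + 30.92905·e^(−0.0423·34)) = 1440000 / (1 + 30.92905·0.237355)
= 1440000 / 8.34115 ≈ 172638.03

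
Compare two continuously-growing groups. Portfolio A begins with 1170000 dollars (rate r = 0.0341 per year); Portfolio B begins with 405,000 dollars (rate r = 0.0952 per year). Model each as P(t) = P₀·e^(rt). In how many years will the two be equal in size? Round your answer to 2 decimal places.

t ≈ 17.36 years

1170000·e^(0.0341t) = 405000·e^(0.0952t)
1170000/405000 = e^((0.0952 − 0.0341)t) → ln(2.88889) = 0.0611·t
t = 1.06087 / 0.0611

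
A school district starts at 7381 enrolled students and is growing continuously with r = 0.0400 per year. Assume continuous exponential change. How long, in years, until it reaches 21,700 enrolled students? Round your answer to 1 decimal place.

t ≈ 27.0 years

21700 = 7381 · e^(0.04·t)
t = ln(21700/7381) / 0.04 = ln(2.93998) / 0.04 = 1.0784 / 0.04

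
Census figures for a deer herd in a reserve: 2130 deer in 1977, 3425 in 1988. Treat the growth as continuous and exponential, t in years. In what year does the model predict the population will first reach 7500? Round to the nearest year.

r = ln(3425/2130) / 11 = 0.47498/11 ≈ 0.04318 per year
t = ln(7500/2130) / r = 1.25878/0.04318 ≈ 29.15 years after 1977

year 2006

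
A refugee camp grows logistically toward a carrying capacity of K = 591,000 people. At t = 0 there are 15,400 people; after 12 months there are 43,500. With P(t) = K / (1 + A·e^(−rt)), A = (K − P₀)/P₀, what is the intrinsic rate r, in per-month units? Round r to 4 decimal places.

r ≈ 0.0907 per month

A = (591000 − 15400)/15400 = 37.37662
43500 = 591000/(1 + 37.37662·e^(−r·12)) → e^(−12r) = (13.58621 − 1)/37.37662 = 0.33674
r = −ln(0.33674)/12 = 1.08844/12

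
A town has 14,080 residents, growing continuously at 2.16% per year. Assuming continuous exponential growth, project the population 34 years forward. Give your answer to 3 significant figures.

≈ 29,300 residents

P(34) = 14080 · e^(0.0216·34) = 14080 · e^(0.7344)
= 14080 · 2.08423 ≈ 29345.97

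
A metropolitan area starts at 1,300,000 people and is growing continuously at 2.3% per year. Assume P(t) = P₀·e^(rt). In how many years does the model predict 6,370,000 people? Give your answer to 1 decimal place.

t ≈ 69.1 years

6370000 = 1300000 · e^(0.023·t)
t = ln(6370000/1300000) / 0.023 = ln(4.9) / 0.023 = 1.58924 / 0.023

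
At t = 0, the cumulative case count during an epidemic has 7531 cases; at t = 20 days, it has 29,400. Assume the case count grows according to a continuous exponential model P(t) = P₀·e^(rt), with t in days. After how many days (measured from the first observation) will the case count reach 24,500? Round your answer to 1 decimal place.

r = ln(29400/7531) / 20 ≈ 0.068098 per day
t = ln(24500/7531) / r = 1.17965 / 0.068098 ≈ 17.323

t ≈ 17.3 days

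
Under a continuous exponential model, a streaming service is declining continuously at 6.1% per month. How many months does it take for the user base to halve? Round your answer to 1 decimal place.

half-life = ln(2) / |r| = 0.69315 / 0.061

half-life ≈ 11.4 months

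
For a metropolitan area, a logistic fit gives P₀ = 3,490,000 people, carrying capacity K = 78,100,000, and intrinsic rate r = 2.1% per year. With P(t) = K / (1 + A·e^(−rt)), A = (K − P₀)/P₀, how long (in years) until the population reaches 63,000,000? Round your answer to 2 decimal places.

A = (78100000 − 3490000)/3490000 = 21.37822
63000000 = 78100000/(1 + 21.37822·e^(−0.021t)) → 1 + 21.37822·e^(−0.021t) = 1.23968
e^(−0.021t) = 0.011212 → t = ln(89.19391)/0.021 = 4.49081/0.021

t ≈ 213.85 years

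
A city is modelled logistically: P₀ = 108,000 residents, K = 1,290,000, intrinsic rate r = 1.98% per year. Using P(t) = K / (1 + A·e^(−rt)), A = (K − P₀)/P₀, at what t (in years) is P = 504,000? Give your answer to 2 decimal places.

t ≈ 98.41 years

A = (1290000 − 108000)/108000 = 10.94444
504000 = 1290000/(1 + 10.94444·e^(−0.0198t)) → 1 + 10.94444·e^(−0.0198t) = 2.55952
e^(−0.0198t) = 0.142495 → t = ln(7.01781)/0.0198 = 1.94845/0.0198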